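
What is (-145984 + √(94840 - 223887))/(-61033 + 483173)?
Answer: -36496/105535 + I*√129047/422140 ≈ -0.34582 + 0.00085098*I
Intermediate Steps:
(-145984 + √(94840 - 223887))/(-61033 + 483173) = (-145984 + √(-129047))/422140 = (-145984 + I*√129047)*(1/422140) = -36496/105535 + I*√129047/422140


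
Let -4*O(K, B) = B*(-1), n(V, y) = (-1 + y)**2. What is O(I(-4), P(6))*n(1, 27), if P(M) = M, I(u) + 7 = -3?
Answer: 1014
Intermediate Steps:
I(u) = -10 (I(u) = -7 - 3 = -10)
O(K, B) = B/4 (O(K, B) = -B*(-1)/4 = -(-1)*B/4 = B/4)
O(I(-4), P(6))*n(1, 27) = ((1/4)*6)*(-1 + 27)**2 = (3/2)*26**2 = (3/2)*676 = 1014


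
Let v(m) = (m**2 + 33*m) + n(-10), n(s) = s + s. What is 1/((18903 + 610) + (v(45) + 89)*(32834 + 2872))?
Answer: 1/127811287 ≈ 7.8240e-9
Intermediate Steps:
n(s) = 2*s
v(m) = -20 + m**2 + 33*m (v(m) = (m**2 + 33*m) + 2*(-10) = (m**2 + 33*m) - 20 = -20 + m**2 + 33*m)
1/((18903 + 610) + (v(45) + 89)*(32834 + 2872)) = 1/((18903 + 610) + ((-20 + 45**2 + 33*45) + 89)*(32834 + 2872)) = 1/(19513 + ((-20 + 2025 + 1485) + 89)*35706) = 1/(19513 + (3490 + 89)*35706) = 1/(19513 + 3579*35706) = 1/(19513 + 127791774) = 1/127811287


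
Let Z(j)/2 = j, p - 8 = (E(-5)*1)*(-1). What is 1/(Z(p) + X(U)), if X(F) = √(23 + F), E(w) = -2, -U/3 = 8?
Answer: 20/401 - I/401 ≈ 0.049875 - 0.0024938*I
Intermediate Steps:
U = -24 (U = -3*8 = -24)
p = 10 (p = 8 - 2*1*(-1) = 8 - 2*(-1) = 8 + 2 = 10)
Z(j) = 2*j
1/(Z(p) + X(U)) = 1/(2*10 + √(23 - 24)) = 1/(20 + √(-1)) = 1/(20 + I) = (20 - I)/401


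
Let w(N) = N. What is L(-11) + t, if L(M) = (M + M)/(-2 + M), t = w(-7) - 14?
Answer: -251/13 ≈ -19.308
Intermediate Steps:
t = -21 (t = -7 - 14 = -21)
L(M) = 2*M/(-2 + M) (L(M) = (2*M)/(-2 + M) = 2*M/(-2 + M))
L(-11) + t = 2*(-11)/(-2 - 11) - 21 = 2*(-11)/(-13) - 21 = 2*(-11)*(-1/13) - 21 = 22/13 - 21 = -251/13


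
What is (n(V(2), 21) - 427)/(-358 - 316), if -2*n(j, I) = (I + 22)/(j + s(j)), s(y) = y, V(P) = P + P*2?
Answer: 10291/16176 ≈ 0.63619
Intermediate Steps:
V(P) = 3*P (V(P) = P + 2*P = 3*P)
n(j, I) = -(22 + I)/(4*j) (n(j, I) = -(I + 22)/(2*(j + j)) = -(22 + I)/(2*(2*j)) = -(22 + I)*1/(2*j)/2 = -(22 + I)/(4*j))
(n(V(2), 21) - 427)/(-358 - 316) = ((-22 - 1*21)/(4*((3*2))) - 427)/(-358 - 316) = ((¼)*(-22 - 21)/6 - 427)/(-674) = ((¼)*(⅙)*(-43) - 427)*(-1/674) = (-43/24 - 427)*(-1/674) = -10291/24*(-1/674) = 10291/16176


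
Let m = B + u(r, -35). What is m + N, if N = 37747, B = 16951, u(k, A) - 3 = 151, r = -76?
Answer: 54852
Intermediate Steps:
u(k, A) = 154 (u(k, A) = 3 + 151 = 154)
m = 17105 (m = 16951 + 154 = 17105)
m + N = 17105 + 37747 = 54852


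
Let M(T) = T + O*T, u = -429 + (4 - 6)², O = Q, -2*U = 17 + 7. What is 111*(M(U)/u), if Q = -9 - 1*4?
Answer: -15984/425 ≈ -37.609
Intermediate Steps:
U = -12 (U = -(17 + 7)/2 = -½*24 = -12)
Q = -13 (Q = -9 - 4 = -13)
O = -13
u = -425 (u = -429 + (-2)² = -429 + 4 = -425)
M(T) = -12*T (M(T) = T - 13*T = -12*T)
111*(M(U)/u) = 111*(-12*(-12)/(-425)) = 111*(144*(-1/425)) = 111*(-144/425) = -15984/425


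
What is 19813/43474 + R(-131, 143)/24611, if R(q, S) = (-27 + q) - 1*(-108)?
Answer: 485444043/1069938614 ≈ 0.45371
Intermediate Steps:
R(q, S) = 81 + q (R(q, S) = (-27 + q) + 108 = 81 + q)
19813/43474 + R(-131, 143)/24611 = 19813/43474 + (81 - 131)/24611 = 19813*(1/43474) - 50*1/24611 = 19813/43474 - 50/24611 = 485444043/1069938614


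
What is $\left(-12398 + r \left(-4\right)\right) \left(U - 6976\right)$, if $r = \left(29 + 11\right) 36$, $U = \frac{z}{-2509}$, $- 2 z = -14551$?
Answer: $\frac{317947660401}{2509} \approx 1.2672 \cdot 10^{8}$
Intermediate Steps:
$z = \frac{14551}{2}$ ($z = \left(- \frac{1}{2}\right) \left(-14551\right) = \frac{14551}{2} \approx 7275.5$)
$U = - \frac{14551}{5018}$ ($U = \frac{14551}{2 \left(-2509\right)} = \frac{14551}{2} \left(- \frac{1}{2509}\right) = - \frac{14551}{5018} \approx -2.8998$)
$r = 1440$ ($r = 40 \cdot 36 = 1440$)
$\left(-12398 + r \left(-4\right)\right) \left(U - 6976\right) = \left(-12398 + 1440 \left(-4\right)\right) \left(- \frac{14551}{5018} - 6976\right) = \left(-12398 - 5760\right) \left(- \frac{35020119}{5018}\right) = \left(-18158\right) \left(- \frac{35020119}{5018}\right) = \frac{317947660401}{2509}$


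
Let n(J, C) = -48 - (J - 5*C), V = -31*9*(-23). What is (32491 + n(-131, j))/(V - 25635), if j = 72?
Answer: -5489/3203 ≈ -1.7137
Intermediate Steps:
V = 6417 (V = -279*(-23) = 6417)
n(J, C) = -48 - J + 5*C (n(J, C) = -48 + (-J + 5*C) = -48 - J + 5*C)
(32491 + n(-131, j))/(V - 25635) = (32491 + (-48 - 1*(-131) + 5*72))/(6417 - 25635) = (32491 + (-48 + 131 + 360))/(-19218) = (32491 + 443)*(-1/19218) = 32934*(-1/19218) = -5489/3203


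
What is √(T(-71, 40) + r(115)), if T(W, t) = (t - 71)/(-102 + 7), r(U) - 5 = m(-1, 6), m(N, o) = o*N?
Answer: 8*I*√95/95 ≈ 0.82078*I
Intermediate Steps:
m(N, o) = N*o
r(U) = -1 (r(U) = 5 - 1*6 = 5 - 6 = -1)
T(W, t) = 71/95 - t/95 (T(W, t) = (-71 + t)/(-95) = (-71 + t)*(-1/95) = 71/95 - t/95)
√(T(-71, 40) + r(115)) = √((71/95 - 1/95*40) - 1) = √((71/95 - 8/19) - 1) = √(31/95 - 1) = √(-64/95) = 8*I*√95/95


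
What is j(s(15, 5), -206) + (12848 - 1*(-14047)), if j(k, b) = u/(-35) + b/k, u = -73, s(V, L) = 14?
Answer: 940883/35 ≈ 26882.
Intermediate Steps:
j(k, b) = 73/35 + b/k (j(k, b) = -73/(-35) + b/k = -73*(-1/35) + b/k = 73/35 + b/k)
j(s(15, 5), -206) + (12848 - 1*(-14047)) = (73/35 - 206/14) + (12848 - 1*(-14047)) = (73/35 - 206*1/14) + (12848 + 14047) = (73/35 - 103/7) + 26895 = -442/35 + 26895 = 940883/35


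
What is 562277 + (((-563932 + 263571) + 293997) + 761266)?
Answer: 1317179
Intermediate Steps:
562277 + (((-563932 + 263571) + 293997) + 761266) = 562277 + ((-300361 + 293997) + 761266) = 562277 + (-6364 + 761266) = 562277 + 754902 = 1317179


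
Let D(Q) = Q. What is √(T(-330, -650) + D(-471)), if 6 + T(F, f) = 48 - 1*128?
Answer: I*√557 ≈ 23.601*I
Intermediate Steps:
T(F, f) = -86 (T(F, f) = -6 + (48 - 1*128) = -6 + (48 - 128) = -6 - 80 = -86)
√(T(-330, -650) + D(-471)) = √(-86 - 471) = √(-557) = I*√557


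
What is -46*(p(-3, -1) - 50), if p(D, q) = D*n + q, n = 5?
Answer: 3036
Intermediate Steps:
p(D, q) = q + 5*D (p(D, q) = D*5 + q = 5*D + q = q + 5*D)
-46*(p(-3, -1) - 50) = -46*((-1 + 5*(-3)) - 50) = -46*((-1 - 15) - 50) = -46*(-16 - 50) = -46*(-66) = 3036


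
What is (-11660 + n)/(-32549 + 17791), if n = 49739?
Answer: -38079/14758 ≈ -2.5802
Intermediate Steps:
(-11660 + n)/(-32549 + 17791) = (-11660 + 49739)/(-32549 + 17791) = 38079/(-14758) = 38079*(-1/14758) = -38079/14758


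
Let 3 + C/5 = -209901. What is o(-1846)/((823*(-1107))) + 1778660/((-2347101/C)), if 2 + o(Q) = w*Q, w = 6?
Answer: 188968149738913342/237594687129 ≈ 7.9534e+5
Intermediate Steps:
C = -1049520 (C = -15 + 5*(-209901) = -15 - 1049505 = -1049520)
o(Q) = -2 + 6*Q
o(-1846)/((823*(-1107))) + 1778660/((-2347101/C)) = (-2 + 6*(-1846))/((823*(-1107))) + 1778660/((-2347101/(-1049520))) = (-2 - 11076)/(-911061) + 1778660/((-2347101*(-1/1049520))) = -11078*(-1/911061) + 1778660/(782367/349840) = 11078/911061 + 1778660*(349840/782367) = 11078/911061 + 622246414400/782367 = 188968149738913342/237594687129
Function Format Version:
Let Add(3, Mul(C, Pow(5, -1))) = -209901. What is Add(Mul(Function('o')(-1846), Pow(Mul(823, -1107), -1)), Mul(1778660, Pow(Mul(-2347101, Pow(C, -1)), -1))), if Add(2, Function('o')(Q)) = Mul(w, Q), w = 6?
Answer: Rational(188968149738913342, 237594687129) ≈ 7.9534e+5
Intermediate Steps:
C = -1049520 (C = Add(-15, Mul(5, -209901)) = Add(-15, -1049505) = -1049520)
Function('o')(Q) = Add(-2, Mul(6, Q))
Add(Mul(Function('o')(-1846), Pow(Mul(823, -1107), -1)), Mul(1778660, Pow(Mul(-2347101, Pow(C, -1)), -1))) = Add(Mul(Add(-2, Mul(6, -1846)), Pow(Mul(823, -1107), -1)), Mul(1778660, Pow(Mul(-2347101, Pow(-1049520, -1)), -1))) = Add(Mul(Add(-2, -11076), Pow(-911061, -1)), Mul(1778660, Pow(Mul(-2347101, Rational(-1, 1049520)), -1))) = Add(Mul(-11078, Rational(-1, 911061)), Mul(1778660, Pow(Rational(782367, 349840), -1))) = Add(Rational(11078, 911061), Mul(1778660, Rational(349840, 782367))) = Add(Rational(11078, 911061), Rational(622246414400, 782367)) = Rational(188968149738913342, 237594687129)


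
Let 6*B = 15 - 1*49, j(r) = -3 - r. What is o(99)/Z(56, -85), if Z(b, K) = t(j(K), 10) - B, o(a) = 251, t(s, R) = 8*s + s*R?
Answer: 753/4445 ≈ 0.16940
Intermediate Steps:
t(s, R) = 8*s + R*s
B = -17/3 (B = (15 - 1*49)/6 = (15 - 49)/6 = (⅙)*(-34) = -17/3 ≈ -5.6667)
Z(b, K) = -145/3 - 18*K (Z(b, K) = (-3 - K)*(8 + 10) - 1*(-17/3) = (-3 - K)*18 + 17/3 = (-54 - 18*K) + 17/3 = -145/3 - 18*K)
o(99)/Z(56, -85) = 251/(-145/3 - 18*(-85)) = 251/(-145/3 + 1530) = 251/(4445/3) = 251*(3/4445) = 753/4445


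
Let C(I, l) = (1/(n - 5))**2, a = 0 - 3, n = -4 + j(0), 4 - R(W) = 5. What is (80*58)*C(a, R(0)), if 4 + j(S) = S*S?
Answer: 4640/169 ≈ 27.456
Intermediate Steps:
j(S) = -4 + S**2 (j(S) = -4 + S*S = -4 + S**2)
R(W) = -1 (R(W) = 4 - 1*5 = 4 - 5 = -1)
n = -8 (n = -4 + (-4 + 0**2) = -4 + (-4 + 0) = -4 - 4 = -8)
a = -3
C(I, l) = 1/169 (C(I, l) = (1/(-8 - 5))**2 = (1/(-13))**2 = (-1/13)**2 = 1/169)
(80*58)*C(a, R(0)) = (80*58)*(1/169) = 4640*(1/169) = 4640/169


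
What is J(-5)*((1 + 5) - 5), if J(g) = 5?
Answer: 5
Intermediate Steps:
J(-5)*((1 + 5) - 5) = 5*((1 + 5) - 5) = 5*(6 - 5) = 5*1 = 5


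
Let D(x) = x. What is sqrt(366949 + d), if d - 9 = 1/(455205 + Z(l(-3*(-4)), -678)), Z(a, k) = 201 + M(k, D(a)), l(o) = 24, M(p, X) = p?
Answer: 5*sqrt(758786776553154)/227364 ≈ 605.77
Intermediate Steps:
Z(a, k) = 201 + k
d = 4092553/454728 (d = 9 + 1/(455205 + (201 - 678)) = 9 + 1/(455205 - 477) = 9 + 1/454728 = 4092553/454728 ≈ 9.0000)
sqrt(366949 + d) = sqrt(366949 + 4092553/454728) = sqrt(166866077425/454728) = 5*sqrt(758786776553154)/227364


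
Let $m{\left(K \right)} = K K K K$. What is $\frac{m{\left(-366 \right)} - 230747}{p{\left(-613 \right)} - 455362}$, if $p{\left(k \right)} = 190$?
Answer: $- \frac{17943979189}{455172} \approx -39422.0$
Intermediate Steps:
$m{\left(K \right)} = K^{4}$ ($m{\left(K \right)} = K^{2} K^{2} = K^{4}$)
$\frac{m{\left(-366 \right)} - 230747}{p{\left(-613 \right)} - 455362} = \frac{\left(-366\right)^{4} - 230747}{190 - 455362} = \frac{17944209936 - 230747}{-455172} = 17943979189 \left(- \frac{1}{455172}\right) = - \frac{17943979189}{455172}$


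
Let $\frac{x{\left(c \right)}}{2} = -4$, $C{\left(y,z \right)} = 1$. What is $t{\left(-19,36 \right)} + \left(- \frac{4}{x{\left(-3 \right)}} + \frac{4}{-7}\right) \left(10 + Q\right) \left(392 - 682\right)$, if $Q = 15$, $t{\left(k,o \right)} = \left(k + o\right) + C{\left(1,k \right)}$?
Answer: $\frac{3751}{7} \approx 535.86$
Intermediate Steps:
$x{\left(c \right)} = -8$ ($x{\left(c \right)} = 2 \left(-4\right) = -8$)
$t{\left(k,o \right)} = 1 + k + o$ ($t{\left(k,o \right)} = \left(k + o\right) + 1 = 1 + k + o$)
$t{\left(-19,36 \right)} + \left(- \frac{4}{x{\left(-3 \right)}} + \frac{4}{-7}\right) \left(10 + Q\right) \left(392 - 682\right) = \left(1 - 19 + 36\right) + \left(- \frac{4}{-8} + \frac{4}{-7}\right) \left(10 + 15\right) \left(392 - 682\right) = 18 + \left(\left(-4\right) \left(- \frac{1}{8}\right) + 4 \left(- \frac{1}{7}\right)\right) 25 \left(392 - 682\right) = 18 + \left(\frac{1}{2} - \frac{4}{7}\right) 25 \left(-290\right) = 18 + \left(- \frac{1}{14}\right) 25 \left(-290\right) = 18 - - \frac{3625}{7} = 18 + \frac{3625}{7} = \frac{3751}{7}$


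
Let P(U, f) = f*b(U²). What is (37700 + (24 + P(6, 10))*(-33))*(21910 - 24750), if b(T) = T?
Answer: -71079520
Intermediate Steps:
P(U, f) = f*U²
(37700 + (24 + P(6, 10))*(-33))*(21910 - 24750) = (37700 + (24 + 10*6²)*(-33))*(21910 - 24750) = (37700 + (24 + 10*36)*(-33))*(-2840) = (37700 + (24 + 360)*(-33))*(-2840) = (37700 + 384*(-33))*(-2840) = (37700 - 12672)*(-2840) = 25028*(-2840) = -71079520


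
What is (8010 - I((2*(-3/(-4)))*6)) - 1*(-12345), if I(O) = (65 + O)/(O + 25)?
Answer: 345998/17 ≈ 20353.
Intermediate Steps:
I(O) = (65 + O)/(25 + O)
(8010 - I((2*(-3/(-4)))*6)) - 1*(-12345) = (8010 - (65 + (2*(-3/(-4)))*6)/(25 + (2*(-3/(-4)))*6)) - 1*(-12345) = (8010 - (65 + (2*(-3*(-1/4)))*6)/(25 + (2*(-3*(-1/4)))*6)) + 12345 = (8010 - (65 + (2*(3/4))*6)/(25 + (2*(3/4))*6)) + 12345 = (8010 - (65 + (3/2)*6)/(25 + (3/2)*6)) + 12345 = (8010 - (65 + 9)/(25 + 9)) + 12345 = (8010 - 74/34) + 12345 = (8010 - 1*37/17) + 12345 = (8010 - 37/17) + 12345 = 136133/17 + 12345 = 345998/17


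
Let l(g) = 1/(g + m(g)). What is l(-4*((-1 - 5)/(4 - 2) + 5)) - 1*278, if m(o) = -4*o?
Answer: -6671/24 ≈ -277.96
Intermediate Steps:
m(o) = -4*o
l(g) = -1/(3*g) (l(g) = 1/(g - 4*g) = 1/(-3*g) = -1/(3*g))
l(-4*((-1 - 5)/(4 - 2) + 5)) - 1*278 = -(-1/(4*((-1 - 5)/(4 - 2) + 5)))/3 - 1*278 = -(-1/(4*(-6/2 + 5)))/3 - 278 = -(-1/(4*(-6*½ + 5)))/3 - 278 = -(-1/(4*(-3 + 5)))/3 - 278 = -1/(3*((-4*2))) - 278 = -⅓/(-8) - 278 = -⅓*(-⅛) - 278 = 1/24 - 278 = -6671/24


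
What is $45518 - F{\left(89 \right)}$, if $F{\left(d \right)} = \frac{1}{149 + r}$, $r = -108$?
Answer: $\frac{1866237}{41} \approx 45518.0$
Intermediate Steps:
$F{\left(d \right)} = \frac{1}{41}$ ($F{\left(d \right)} = \frac{1}{149 - 108} = \frac{1}{41}$)
$45518 - F{\left(89 \right)} = 45518 - \frac{1}{41} = \frac{1866237}{41}$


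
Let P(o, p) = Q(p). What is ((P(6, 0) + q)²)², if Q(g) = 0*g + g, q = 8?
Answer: 4096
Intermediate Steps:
Q(g) = g (Q(g) = 0 + g = g)
P(o, p) = p
((P(6, 0) + q)²)² = ((0 + 8)²)² = (8²)² = 64² = 4096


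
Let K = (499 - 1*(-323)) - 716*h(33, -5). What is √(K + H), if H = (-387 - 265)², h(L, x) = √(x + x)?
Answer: √(425926 - 716*I*√10) ≈ 652.63 - 1.735*I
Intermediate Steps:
h(L, x) = √2*√x (h(L, x) = √(2*x) = √2*√x)
H = 425104 (H = (-652)² = 425104)
K = 822 - 716*I*√10 (K = (499 - 1*(-323)) - 716*√2*√(-5) = (499 + 323) - 716*√2*I*√5 = 822 - 716*I*√10 ≈ 822.0 - 2264.2*I)
√(K + H) = √((822 - 716*I*√10) + 425104) = √(425926 - 716*I*√10)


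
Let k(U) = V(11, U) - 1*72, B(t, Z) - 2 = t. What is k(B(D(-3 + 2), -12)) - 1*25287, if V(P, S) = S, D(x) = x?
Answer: -25358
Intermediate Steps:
B(t, Z) = 2 + t
k(U) = -72 + U (k(U) = U - 1*72 = U - 72 = -72 + U)
k(B(D(-3 + 2), -12)) - 1*25287 = (-72 + (2 + (-3 + 2))) - 1*25287 = (-72 + (2 - 1)) - 25287 = (-72 + 1) - 25287 = -71 - 25287 = -25358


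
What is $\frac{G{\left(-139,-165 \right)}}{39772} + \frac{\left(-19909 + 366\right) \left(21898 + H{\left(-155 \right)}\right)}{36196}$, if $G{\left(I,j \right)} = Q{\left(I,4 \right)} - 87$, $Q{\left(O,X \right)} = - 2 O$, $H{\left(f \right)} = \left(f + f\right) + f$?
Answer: $- \frac{2082387074929}{179948414} \approx -11572.0$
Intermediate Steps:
$H{\left(f \right)} = 3 f$ ($H{\left(f \right)} = 2 f + f = 3 f$)
$G{\left(I,j \right)} = -87 - 2 I$ ($G{\left(I,j \right)} = - 2 I - 87 = -87 - 2 I$)
$\frac{G{\left(-139,-165 \right)}}{39772} + \frac{\left(-19909 + 366\right) \left(21898 + H{\left(-155 \right)}\right)}{36196} = \frac{-87 - -278}{39772} + \frac{\left(-19909 + 366\right) \left(21898 + 3 \left(-155\right)\right)}{36196} = \left(-87 + 278\right) \frac{1}{39772} + - 19543 \left(21898 - 465\right) \frac{1}{36196} = 191 \cdot \frac{1}{39772} + \left(-19543\right) 21433 \cdot \frac{1}{36196} = \frac{191}{39772} - \frac{418865119}{36196} = - \frac{2082387074929}{179948414}$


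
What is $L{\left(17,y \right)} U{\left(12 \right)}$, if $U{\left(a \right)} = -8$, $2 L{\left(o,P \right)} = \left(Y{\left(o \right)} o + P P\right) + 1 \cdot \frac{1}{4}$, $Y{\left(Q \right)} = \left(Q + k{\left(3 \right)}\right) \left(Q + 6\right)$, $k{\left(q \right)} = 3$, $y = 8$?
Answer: $-31537$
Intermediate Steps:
$Y{\left(Q \right)} = \left(3 + Q\right) \left(6 + Q\right)$ ($Y{\left(Q \right)} = \left(Q + 3\right) \left(Q + 6\right) = \left(3 + Q\right) \left(6 + Q\right)$)
$L{\left(o,P \right)} = \frac{1}{8} + \frac{P^{2}}{2} + \frac{o \left(18 + o^{2} + 9 o\right)}{2}$ ($L{\left(o,P \right)} = \frac{\left(\left(18 + o^{2} + 9 o\right) o + P P\right) + 1 \cdot \frac{1}{4}}{2} = \frac{\left(o \left(18 + o^{2} + 9 o\right) + P^{2}\right) + 1 \cdot \frac{1}{4}}{2} = \frac{\left(P^{2} + o \left(18 + o^{2} + 9 o\right)\right) + \frac{1}{4}}{2} = \frac{\frac{1}{4} + P^{2} + o \left(18 + o^{2} + 9 o\right)}{2} = \frac{1}{8} + \frac{P^{2}}{2} + \frac{o \left(18 + o^{2} + 9 o\right)}{2}$)
$L{\left(17,y \right)} U{\left(12 \right)} = \left(\frac{1}{8} + \frac{8^{2}}{2} + \frac{1}{2} \cdot 17 \left(18 + 17^{2} + 9 \cdot 17\right)\right) \left(-8\right) = \left(\frac{1}{8} + \frac{1}{2} \cdot 64 + \frac{1}{2} \cdot 17 \left(18 + 289 + 153\right)\right) \left(-8\right) = \left(\frac{1}{8} + 32 + \frac{1}{2} \cdot 17 \cdot 460\right) \left(-8\right) = \left(\frac{1}{8} + 32 + 3910\right) \left(-8\right) = \frac{31537}{8} \left(-8\right) = -31537$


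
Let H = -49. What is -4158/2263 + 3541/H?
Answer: -8217025/110887 ≈ -74.103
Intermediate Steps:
-4158/2263 + 3541/H = -4158/2263 + 3541/(-49) = -4158*1/2263 + 3541*(-1/49) = -4158/2263 - 3541/49 = -8217025/110887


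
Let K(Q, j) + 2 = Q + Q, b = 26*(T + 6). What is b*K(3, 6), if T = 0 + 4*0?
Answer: 624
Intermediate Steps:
T = 0 (T = 0 + 0 = 0)
b = 156 (b = 26*(0 + 6) = 26*6 = 156)
K(Q, j) = -2 + 2*Q (K(Q, j) = -2 + (Q + Q) = -2 + 2*Q)
b*K(3, 6) = 156*(-2 + 2*3) = 156*(-2 + 6) = 156*4 = 624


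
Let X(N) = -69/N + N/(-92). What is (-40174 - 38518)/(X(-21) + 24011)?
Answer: -492016/150149 ≈ -3.2769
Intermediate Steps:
X(N) = -69/N - N/92 (X(N) = -69/N + N*(-1/92) = -69/N - N/92)
(-40174 - 38518)/(X(-21) + 24011) = (-40174 - 38518)/((-69/(-21) - 1/92*(-21)) + 24011) = -78692/((-69*(-1/21) + 21/92) + 24011) = -78692/((23/7 + 21/92) + 24011) = -78692/(2263/644 + 24011) = -78692/15465347/644 = -78692*644/15465347 = -492016/150149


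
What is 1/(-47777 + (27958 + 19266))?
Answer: -1/553 ≈ -0.0018083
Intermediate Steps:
1/(-47777 + (27958 + 19266)) = 1/(-47777 + 47224) = 1/(-553) = -1/553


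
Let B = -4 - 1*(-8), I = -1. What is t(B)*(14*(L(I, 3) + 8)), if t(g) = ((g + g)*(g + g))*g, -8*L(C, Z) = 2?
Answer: 27776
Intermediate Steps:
L(C, Z) = -¼ (L(C, Z) = -⅛*2 = -¼)
B = 4 (B = -4 + 8 = 4)
t(g) = 4*g³ (t(g) = ((2*g)*(2*g))*g = (4*g²)*g = 4*g³)
t(B)*(14*(L(I, 3) + 8)) = (4*4³)*(14*(-¼ + 8)) = (4*64)*(14*(31/4)) = 256*(217/2) = 27776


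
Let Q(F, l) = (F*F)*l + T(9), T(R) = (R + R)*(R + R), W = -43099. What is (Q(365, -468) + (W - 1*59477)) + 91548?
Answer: -62360004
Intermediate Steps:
T(R) = 4*R**2 (T(R) = (2*R)*(2*R) = 4*R**2)
Q(F, l) = 324 + l*F**2 (Q(F, l) = (F*F)*l + 4*9**2 = F**2*l + 4*81 = l*F**2 + 324 = 324 + l*F**2)
(Q(365, -468) + (W - 1*59477)) + 91548 = ((324 - 468*365**2) + (-43099 - 1*59477)) + 91548 = ((324 - 468*133225) + (-43099 - 59477)) + 91548 = ((324 - 62349300) - 102576) + 91548 = (-62348976 - 102576) + 91548 = -62451552 + 91548 = -62360004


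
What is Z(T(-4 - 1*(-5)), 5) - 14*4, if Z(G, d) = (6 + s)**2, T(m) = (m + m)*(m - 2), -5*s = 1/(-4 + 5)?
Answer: -559/25 ≈ -22.360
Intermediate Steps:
s = -1/5 (s = -1/(5*(-4 + 5)) = -1/5/1 = -1/5*1 = -1/5 ≈ -0.20000)
T(m) = 2*m*(-2 + m) (T(m) = (2*m)*(-2 + m) = 2*m*(-2 + m))
Z(G, d) = 841/25 (Z(G, d) = (6 - 1/5)**2 = (29/5)**2 = 841/25)
Z(T(-4 - 1*(-5)), 5) - 14*4 = 841/25 - 14*4 = 841/25 - 56 = -559/25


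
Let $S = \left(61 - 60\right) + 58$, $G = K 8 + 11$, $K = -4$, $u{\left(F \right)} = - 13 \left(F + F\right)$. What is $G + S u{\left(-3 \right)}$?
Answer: $4581$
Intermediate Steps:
$u{\left(F \right)} = - 26 F$ ($u{\left(F \right)} = - 13 \cdot 2 F = - 26 F$)
$G = -21$ ($G = \left(-4\right) 8 + 11 = -32 + 11 = -21$)
$S = 59$ ($S = 1 + 58 = 59$)
$G + S u{\left(-3 \right)} = -21 + 59 \left(\left(-26\right) \left(-3\right)\right) = -21 + 59 \cdot 78 = -21 + 4602 = 4581$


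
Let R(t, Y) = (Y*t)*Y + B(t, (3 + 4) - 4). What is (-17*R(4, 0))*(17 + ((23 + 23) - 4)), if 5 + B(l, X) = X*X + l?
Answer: -8024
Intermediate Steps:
B(l, X) = -5 + l + X² (B(l, X) = -5 + (X*X + l) = -5 + (X² + l) = -5 + (l + X²) = -5 + l + X²)
R(t, Y) = 4 + t + t*Y² (R(t, Y) = (Y*t)*Y + (-5 + t + ((3 + 4) - 4)²) = t*Y² + (-5 + t + (7 - 4)²) = t*Y² + (-5 + t + 3²) = t*Y² + (-5 + t + 9) = t*Y² + (4 + t) = 4 + t + t*Y²)
(-17*R(4, 0))*(17 + ((23 + 23) - 4)) = (-17*(4 + 4 + 4*0²))*(17 + ((23 + 23) - 4)) = (-17*(4 + 4 + 4*0))*(17 + (46 - 4)) = (-17*(4 + 4 + 0))*(17 + 42) = -17*8*59 = -136*59 = -8024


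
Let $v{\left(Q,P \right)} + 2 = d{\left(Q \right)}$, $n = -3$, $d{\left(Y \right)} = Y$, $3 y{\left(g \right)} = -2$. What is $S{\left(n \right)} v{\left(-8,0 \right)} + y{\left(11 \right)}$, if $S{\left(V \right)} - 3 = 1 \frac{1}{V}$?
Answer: $- \frac{82}{3} \approx -27.333$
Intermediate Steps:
$y{\left(g \right)} = - \frac{2}{3}$ ($y{\left(g \right)} = \frac{1}{3} \left(-2\right) = - \frac{2}{3}$)
$v{\left(Q,P \right)} = -2 + Q$
$S{\left(V \right)} = 3 + \frac{1}{V}$ ($S{\left(V \right)} = 3 + 1 \frac{1}{V} = 3 + \frac{1}{V}$)
$S{\left(n \right)} v{\left(-8,0 \right)} + y{\left(11 \right)} = \left(3 + \frac{1}{-3}\right) \left(-2 - 8\right) - \frac{2}{3} = \left(3 - \frac{1}{3}\right) \left(-10\right) - \frac{2}{3} = \frac{8}{3} \left(-10\right) - \frac{2}{3} = - \frac{80}{3} - \frac{2}{3} = - \frac{82}{3}$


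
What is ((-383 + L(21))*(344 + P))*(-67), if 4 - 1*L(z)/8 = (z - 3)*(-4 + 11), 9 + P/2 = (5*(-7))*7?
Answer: -14932692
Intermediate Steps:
P = -508 (P = -18 + 2*((5*(-7))*7) = -18 + 2*(-35*7) = -18 + 2*(-245) = -18 - 490 = -508)
L(z) = 200 - 56*z (L(z) = 32 - 8*(z - 3)*(-4 + 11) = 32 - 8*(-3 + z)*7 = 32 - 8*(-21 + 7*z) = 32 + (168 - 56*z) = 200 - 56*z)
((-383 + L(21))*(344 + P))*(-67) = ((-383 + (200 - 56*21))*(344 - 508))*(-67) = ((-383 + (200 - 1176))*(-164))*(-67) = ((-383 - 976)*(-164))*(-67) = -1359*(-164)*(-67) = 222876*(-67) = -14932692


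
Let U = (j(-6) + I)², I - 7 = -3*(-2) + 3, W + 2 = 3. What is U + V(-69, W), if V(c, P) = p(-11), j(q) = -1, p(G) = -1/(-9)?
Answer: 2026/9 ≈ 225.11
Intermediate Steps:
p(G) = ⅑ (p(G) = -1*(-⅑) = ⅑)
W = 1 (W = -2 + 3 = 1)
V(c, P) = ⅑
I = 16 (I = 7 + (-3*(-2) + 3) = 7 + (6 + 3) = 7 + 9 = 16)
U = 225 (U = (-1 + 16)² = 15² = 225)
U + V(-69, W) = 225 + ⅑ = 2026/9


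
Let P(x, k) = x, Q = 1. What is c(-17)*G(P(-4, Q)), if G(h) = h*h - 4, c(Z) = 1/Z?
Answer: -12/17 ≈ -0.70588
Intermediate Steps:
c(Z) = 1/Z
G(h) = -4 + h**2 (G(h) = h**2 - 4 = -4 + h**2)
c(-17)*G(P(-4, Q)) = (-4 + (-4)**2)/(-17) = -(-4 + 16)/17 = -1/17*12 = -12/17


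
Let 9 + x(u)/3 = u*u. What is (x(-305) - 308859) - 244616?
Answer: -274427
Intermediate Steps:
x(u) = -27 + 3*u² (x(u) = -27 + 3*(u*u) = -27 + 3*u²)
(x(-305) - 308859) - 244616 = ((-27 + 3*(-305)²) - 308859) - 244616 = ((-27 + 3*93025) - 308859) - 244616 = ((-27 + 279075) - 308859) - 244616 = (279048 - 308859) - 244616 = -29811 - 244616 = -274427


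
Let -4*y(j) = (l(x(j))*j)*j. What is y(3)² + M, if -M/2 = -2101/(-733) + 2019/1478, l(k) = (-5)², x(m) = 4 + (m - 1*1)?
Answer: 27349541095/8666992 ≈ 3155.6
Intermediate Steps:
x(m) = 3 + m (x(m) = 4 + (m - 1) = 4 + (-1 + m) = 3 + m)
l(k) = 25
y(j) = -25*j²/4 (y(j) = -25*j*j/4 = -25*j²/4)
M = -4585205/541687 (M = -2*(-2101/(-733) + 2019/1478) = -2*(-2101*(-1/733) + 2019*(1/1478)) = -2*(2101/733 + 2019/1478) = -2*4585205/1083374 = -4585205/541687 ≈ -8.4647)
y(3)² + M = (-25/4*3²)² - 4585205/541687 = (-25/4*9)² - 4585205/541687 = (-225/4)² - 4585205/541687 = 50625/16 - 4585205/541687 = 27349541095/8666992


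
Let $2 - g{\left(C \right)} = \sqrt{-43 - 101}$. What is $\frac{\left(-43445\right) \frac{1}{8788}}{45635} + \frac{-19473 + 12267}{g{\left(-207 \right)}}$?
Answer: $- \frac{288990019321}{2967698812} - \frac{21618 i}{37} \approx -97.379 - 584.27 i$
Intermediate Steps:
$g{\left(C \right)} = 2 - 12 i$ ($g{\left(C \right)} = 2 - \sqrt{-43 - 101} = 2 - \sqrt{-144} = 2 - 12 i$)
$\frac{\left(-43445\right) \frac{1}{8788}}{45635} + \frac{-19473 + 12267}{g{\left(-207 \right)}} = \frac{\left(-43445\right) \frac{1}{8788}}{45635} + \frac{-19473 + 12267}{2 - 12 i} = \left(-43445\right) \frac{1}{8788} \cdot \frac{1}{45635} - 7206 \frac{2 + 12 i}{148} = \left(- \frac{43445}{8788}\right) \frac{1}{45635} - \frac{3603 \left(2 + 12 i\right)}{74} = - \frac{8689}{80208076} - \frac{3603 \left(2 + 12 i\right)}{74}$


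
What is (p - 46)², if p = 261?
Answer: 46225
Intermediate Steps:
(p - 46)² = (261 - 46)² = 215² = 46225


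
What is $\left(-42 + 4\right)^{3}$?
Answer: $-54872$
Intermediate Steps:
$\left(-42 + 4\right)^{3} = \left(-38\right)^{3} = -54872$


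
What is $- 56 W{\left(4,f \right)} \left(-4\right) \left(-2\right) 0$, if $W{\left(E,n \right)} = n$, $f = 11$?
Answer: $0$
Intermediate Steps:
$- 56 W{\left(4,f \right)} \left(-4\right) \left(-2\right) 0 = \left(-56\right) 11 \left(-4\right) \left(-2\right) 0 = - 616 \cdot 8 \cdot 0 = \left(-616\right) 0 = 0$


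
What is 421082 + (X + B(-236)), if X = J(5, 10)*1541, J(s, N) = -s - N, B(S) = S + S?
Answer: 397495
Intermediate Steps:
B(S) = 2*S
J(s, N) = -N - s
X = -23115 (X = (-1*10 - 1*5)*1541 = (-10 - 5)*1541 = -15*1541 = -23115)
421082 + (X + B(-236)) = 421082 + (-23115 + 2*(-236)) = 421082 + (-23115 - 472) = 421082 - 23587 = 397495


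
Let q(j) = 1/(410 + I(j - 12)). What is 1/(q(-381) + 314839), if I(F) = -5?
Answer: 405/127509796 ≈ 3.1762e-6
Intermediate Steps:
q(j) = 1/405 (q(j) = 1/(410 - 5) = 1/405)
1/(q(-381) + 314839) = 1/(1/405 + 314839) = 1/(127509796/405) = 405/127509796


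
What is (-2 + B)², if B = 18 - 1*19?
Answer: 9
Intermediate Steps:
B = -1 (B = 18 - 19 = -1)
(-2 + B)² = (-2 - 1)² = (-3)² = 9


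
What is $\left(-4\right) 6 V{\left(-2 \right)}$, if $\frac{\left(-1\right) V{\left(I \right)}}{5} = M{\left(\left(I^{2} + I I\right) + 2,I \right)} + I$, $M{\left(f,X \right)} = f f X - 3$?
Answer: $-24600$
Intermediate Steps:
$M{\left(f,X \right)} = -3 + X f^{2}$ ($M{\left(f,X \right)} = f^{2} X - 3 = X f^{2} - 3 = -3 + X f^{2}$)
$V{\left(I \right)} = 15 - 5 I - 5 I \left(2 + 2 I^{2}\right)^{2}$ ($V{\left(I \right)} = - 5 \left(\left(-3 + I \left(\left(I^{2} + I I\right) + 2\right)^{2}\right) + I\right) = - 5 \left(\left(-3 + I \left(\left(I^{2} + I^{2}\right) + 2\right)^{2}\right) + I\right) = - 5 \left(\left(-3 + I \left(2 I^{2} + 2\right)^{2}\right) + I\right) = - 5 \left(\left(-3 + I \left(2 + 2 I^{2}\right)^{2}\right) + I\right) = - 5 \left(-3 + I + I \left(2 + 2 I^{2}\right)^{2}\right) = 15 - 5 I - 5 I \left(2 + 2 I^{2}\right)^{2}$)
$\left(-4\right) 6 V{\left(-2 \right)} = \left(-4\right) 6 \left(15 - -10 - - 40 \left(1 + \left(-2\right)^{2}\right)^{2}\right) = - 24 \left(15 + 10 - - 40 \left(1 + 4\right)^{2}\right) = - 24 \left(15 + 10 - - 40 \cdot 5^{2}\right) = - 24 \left(15 + 10 - \left(-40\right) 25\right) = - 24 \left(15 + 10 + 1000\right) = \left(-24\right) 1025 = -24600$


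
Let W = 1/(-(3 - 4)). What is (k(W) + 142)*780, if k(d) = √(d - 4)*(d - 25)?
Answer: 110760 - 18720*I*√3 ≈ 1.1076e+5 - 32424.0*I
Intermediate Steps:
W = 1 (W = 1/(-1*(-1)) = 1/1 = 1)
k(d) = √(-4 + d)*(-25 + d)
(k(W) + 142)*780 = (√(-4 + 1)*(-25 + 1) + 142)*780 = (√(-3)*(-24) + 142)*780 = ((I*√3)*(-24) + 142)*780 = (-24*I*√3 + 142)*780 = (142 - 24*I*√3)*780 = 110760 - 18720*I*√3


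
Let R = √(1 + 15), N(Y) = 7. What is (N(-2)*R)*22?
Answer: 616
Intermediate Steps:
R = 4 (R = √16 = 4)
(N(-2)*R)*22 = (7*4)*22 = 28*22 = 616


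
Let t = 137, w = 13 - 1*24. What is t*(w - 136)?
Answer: -20139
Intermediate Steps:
w = -11 (w = 13 - 24 = -11)
t*(w - 136) = 137*(-11 - 136) = 137*(-147) = -20139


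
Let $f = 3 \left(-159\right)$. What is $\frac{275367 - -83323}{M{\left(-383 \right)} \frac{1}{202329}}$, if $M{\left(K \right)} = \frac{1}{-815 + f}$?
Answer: $-93764818600920$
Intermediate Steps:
$f = -477$
$M{\left(K \right)} = - \frac{1}{1292}$ ($M{\left(K \right)} = \frac{1}{-815 - 477} = \frac{1}{-1292} = - \frac{1}{1292}$)
$\frac{275367 - -83323}{M{\left(-383 \right)} \frac{1}{202329}} = \frac{275367 - -83323}{\left(- \frac{1}{1292}\right) \frac{1}{202329}} = \frac{275367 + 83323}{\left(- \frac{1}{1292}\right) \frac{1}{202329}} = \frac{358690}{- \frac{1}{261409068}} = 358690 \left(-261409068\right) = -93764818600920$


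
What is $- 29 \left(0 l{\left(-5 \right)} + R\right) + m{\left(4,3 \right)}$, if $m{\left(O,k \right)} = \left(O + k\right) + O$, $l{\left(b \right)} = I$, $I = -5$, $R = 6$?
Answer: $-163$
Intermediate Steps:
$l{\left(b \right)} = -5$
$m{\left(O,k \right)} = k + 2 O$
$- 29 \left(0 l{\left(-5 \right)} + R\right) + m{\left(4,3 \right)} = - 29 \left(0 \left(-5\right) + 6\right) + \left(3 + 2 \cdot 4\right) = - 29 \left(0 + 6\right) + \left(3 + 8\right) = \left(-29\right) 6 + 11 = -174 + 11 = -163$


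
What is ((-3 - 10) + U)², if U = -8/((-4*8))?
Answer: 2601/16 ≈ 162.56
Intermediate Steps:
U = ¼ (U = -8/(-32) = -8*(-1/32) = ¼ ≈ 0.25000)
((-3 - 10) + U)² = ((-3 - 10) + ¼)² = (-13 + ¼)² = (-51/4)² = 2601/16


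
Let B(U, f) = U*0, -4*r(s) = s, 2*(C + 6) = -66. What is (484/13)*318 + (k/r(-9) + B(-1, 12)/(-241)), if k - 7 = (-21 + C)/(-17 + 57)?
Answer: 1385494/117 ≈ 11842.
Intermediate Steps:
C = -39 (C = -6 + (1/2)*(-66) = -6 - 33 = -39)
r(s) = -s/4
B(U, f) = 0
k = 11/2 (k = 7 + (-21 - 39)/(-17 + 57) = 7 - 60/40 = 7 - 60*1/40 = 7 - 3/2 = 11/2 ≈ 5.5000)
(484/13)*318 + (k/r(-9) + B(-1, 12)/(-241)) = (484/13)*318 + (11/(2*((-1/4*(-9)))) + 0/(-241)) = (484*(1/13))*318 + (11/(2*(9/4)) + 0*(-1/241)) = (484/13)*318 + ((11/2)*(4/9) + 0) = 153912/13 + (22/9 + 0) = 153912/13 + 22/9 = 1385494/117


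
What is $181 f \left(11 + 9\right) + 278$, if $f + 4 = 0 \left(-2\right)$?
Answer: $-14202$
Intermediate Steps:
$f = -4$ ($f = -4 + 0 \left(-2\right) = -4 + 0 = -4$)
$181 f \left(11 + 9\right) + 278 = 181 \left(- 4 \left(11 + 9\right)\right) + 278 = 181 \left(\left(-4\right) 20\right) + 278 = 181 \left(-80\right) + 278 = -14480 + 278 = -14202$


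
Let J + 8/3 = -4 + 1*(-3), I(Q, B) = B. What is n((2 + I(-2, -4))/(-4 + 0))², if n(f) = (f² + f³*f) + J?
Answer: 201601/2304 ≈ 87.500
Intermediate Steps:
J = -29/3 (J = -8/3 + (-4 + 1*(-3)) = -8/3 + (-4 - 3) = -8/3 - 7 = -29/3 ≈ -9.6667)
n(f) = -29/3 + f² + f⁴ (n(f) = (f² + f³*f) - 29/3 = (f² + f⁴) - 29/3 = -29/3 + f² + f⁴)
n((2 + I(-2, -4))/(-4 + 0))² = (-29/3 + ((2 - 4)/(-4 + 0))² + ((2 - 4)/(-4 + 0))⁴)² = (-29/3 + (-2/(-4))² + (-2/(-4))⁴)² = (-29/3 + (-2*(-¼))² + (-2*(-¼))⁴)² = (-29/3 + (½)² + (½)⁴)² = (-29/3 + ¼ + 1/16)² = (-449/48)² = 201601/2304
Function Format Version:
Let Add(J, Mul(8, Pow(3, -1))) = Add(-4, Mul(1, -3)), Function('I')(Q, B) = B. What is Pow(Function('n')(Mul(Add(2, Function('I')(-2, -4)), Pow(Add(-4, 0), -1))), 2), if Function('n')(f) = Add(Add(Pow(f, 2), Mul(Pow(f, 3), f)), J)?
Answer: Rational(201601, 2304) ≈ 87.500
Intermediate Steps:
J = Rational(-29, 3) (J = Add(Rational(-8, 3), Add(-4, Mul(1, -3))) = Add(Rational(-8, 3), Add(-4, -3)) = Add(Rational(-8, 3), -7) = Rational(-29, 3) ≈ -9.6667)
Function('n')(f) = Add(Rational(-29, 3), Pow(f, 2), Pow(f, 4)) (Function('n')(f) = Add(Add(Pow(f, 2), Mul(Pow(f, 3), f)), Rational(-29, 3)) = Add(Add(Pow(f, 2), Pow(f, 4)), Rational(-29, 3)) = Add(Rational(-29, 3), Pow(f, 2), Pow(f, 4)))
Pow(Function('n')(Mul(Add(2, Function('I')(-2, -4)), Pow(Add(-4, 0), -1))), 2) = Pow(Add(Rational(-29, 3), Pow(Mul(Add(2, -4), Pow(Add(-4, 0), -1)), 2), Pow(Mul(Add(2, -4), Pow(Add(-4, 0), -1)), 4)), 2) = Pow(Add(Rational(-29, 3), Pow(Mul(-2, Pow(-4, -1)), 2), Pow(Mul(-2, Pow(-4, -1)), 4)), 2) = Pow(Add(Rational(-29, 3), Pow(Mul(-2, Rational(-1, 4)), 2), Pow(Mul(-2, Rational(-1, 4)), 4)), 2) = Pow(Add(Rational(-29, 3), Pow(Rational(1, 2), 2), Pow(Rational(1, 2), 4)), 2) = Pow(Add(Rational(-29, 3), Rational(1, 4), Rational(1, 16)), 2) = Pow(Rational(-449, 48), 2) = Rational(201601, 2304)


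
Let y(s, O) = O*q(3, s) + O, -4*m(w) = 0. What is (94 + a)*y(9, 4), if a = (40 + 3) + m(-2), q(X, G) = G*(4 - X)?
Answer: 5480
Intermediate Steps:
m(w) = 0 (m(w) = -1/4*0 = 0)
y(s, O) = O + O*s (y(s, O) = O*(s*(4 - 1*3)) + O = O*(s*(4 - 3)) + O = O*(s*1) + O = O*s + O = O + O*s)
a = 43 (a = (40 + 3) + 0 = 43 + 0 = 43)
(94 + a)*y(9, 4) = (94 + 43)*(4*(1 + 9)) = 137*(4*10) = 137*40 = 5480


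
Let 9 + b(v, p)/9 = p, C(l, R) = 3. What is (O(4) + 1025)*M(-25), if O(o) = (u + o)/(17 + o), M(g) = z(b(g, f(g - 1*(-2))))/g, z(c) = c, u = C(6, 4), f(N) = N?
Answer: 295296/25 ≈ 11812.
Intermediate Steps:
b(v, p) = -81 + 9*p
u = 3
M(g) = (-63 + 9*g)/g (M(g) = (-81 + 9*(g - 1*(-2)))/g = (-81 + 9*(g + 2))/g = (-81 + 9*(2 + g))/g = (-81 + (18 + 9*g))/g = (-63 + 9*g)/g)
O(o) = (3 + o)/(17 + o)
(O(4) + 1025)*M(-25) = ((3 + 4)/(17 + 4) + 1025)*(9 - 63/(-25)) = (7/21 + 1025)*(9 - 63*(-1/25)) = ((1/21)*7 + 1025)*(9 + 63/25) = (⅓ + 1025)*(288/25) = (3076/3)*(288/25) = 295296/25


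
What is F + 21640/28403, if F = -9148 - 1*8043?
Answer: -488254333/28403 ≈ -17190.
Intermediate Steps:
F = -17191 (F = -9148 - 8043 = -17191)
F + 21640/28403 = -17191 + 21640/28403 = -488254333/28403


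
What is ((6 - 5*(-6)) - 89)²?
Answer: 2809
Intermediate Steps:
((6 - 5*(-6)) - 89)² = ((6 + 30) - 89)² = (36 - 89)² = (-53)² = 2809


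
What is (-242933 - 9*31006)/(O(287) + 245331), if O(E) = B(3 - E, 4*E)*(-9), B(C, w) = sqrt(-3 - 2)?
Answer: -14228843633/6687477774 - 521987*I*sqrt(5)/6687477774 ≈ -2.1277 - 0.00017453*I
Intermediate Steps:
B(C, w) = I*sqrt(5) (B(C, w) = sqrt(-5) = I*sqrt(5))
O(E) = -9*I*sqrt(5) (O(E) = (I*sqrt(5))*(-9) = -9*I*sqrt(5))
(-242933 - 9*31006)/(O(287) + 245331) = (-242933 - 9*31006)/(-9*I*sqrt(5) + 245331) = (-242933 - 279054)/(245331 - 9*I*sqrt(5)) = -521987/(245331 - 9*I*sqrt(5))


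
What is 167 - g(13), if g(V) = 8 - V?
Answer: 172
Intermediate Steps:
167 - g(13) = 167 - (8 - 1*13) = 167 - (8 - 13) = 167 - 1*(-5) = 167 + 5 = 172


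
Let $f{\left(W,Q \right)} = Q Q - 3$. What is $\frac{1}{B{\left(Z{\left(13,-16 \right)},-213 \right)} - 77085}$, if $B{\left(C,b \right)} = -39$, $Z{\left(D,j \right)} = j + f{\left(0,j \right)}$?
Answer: $- \frac{1}{77124} \approx -1.2966 \cdot 10^{-5}$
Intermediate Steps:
$f{\left(W,Q \right)} = -3 + Q^{2}$ ($f{\left(W,Q \right)} = Q^{2} - 3 = -3 + Q^{2}$)
$Z{\left(D,j \right)} = -3 + j + j^{2}$ ($Z{\left(D,j \right)} = j + \left(-3 + j^{2}\right) = -3 + j + j^{2}$)
$\frac{1}{B{\left(Z{\left(13,-16 \right)},-213 \right)} - 77085} = \frac{1}{-39 - 77085} = \frac{1}{-77124} = - \frac{1}{77124}$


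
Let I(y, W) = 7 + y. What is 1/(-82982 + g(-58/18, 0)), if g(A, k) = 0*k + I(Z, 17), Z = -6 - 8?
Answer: -1/82989 ≈ -1.2050e-5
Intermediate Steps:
Z = -14
g(A, k) = -7 (g(A, k) = 0*k + (7 - 14) = 0 - 7 = -7)
1/(-82982 + g(-58/18, 0)) = 1/(-82982 - 7) = 1/(-82989) = -1/82989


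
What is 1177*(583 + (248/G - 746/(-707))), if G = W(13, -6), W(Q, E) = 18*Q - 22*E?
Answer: 89043944693/129381 ≈ 6.8823e+5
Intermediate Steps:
W(Q, E) = -22*E + 18*Q
G = 366 (G = -22*(-6) + 18*13 = 132 + 234 = 366)
1177*(583 + (248/G - 746/(-707))) = 1177*(583 + (248/366 - 746/(-707))) = 1177*(583 + (248*(1/366) - 746*(-1/707))) = 1177*(583 + (124/183 + 746/707)) = 1177*(583 + 224186/129381) = 1177*(75653309/129381) = 89043944693/129381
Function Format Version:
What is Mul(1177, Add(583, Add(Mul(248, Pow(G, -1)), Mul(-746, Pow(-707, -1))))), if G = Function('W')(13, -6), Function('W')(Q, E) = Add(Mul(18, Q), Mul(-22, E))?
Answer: Rational(89043944693, 129381) ≈ 6.8823e+5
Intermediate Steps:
Function('W')(Q, E) = Add(Mul(-22, E), Mul(18, Q))
G = 366 (G = Add(Mul(-22, -6), Mul(18, 13)) = Add(132, 234) = 366)
Mul(1177, Add(583, Add(Mul(248, Pow(G, -1)), Mul(-746, Pow(-707, -1))))) = Mul(1177, Add(583, Add(Mul(248, Pow(366, -1)), Mul(-746, Pow(-707, -1))))) = Mul(1177, Add(583, Add(Mul(248, Rational(1, 366)), Mul(-746, Rational(-1, 707))))) = Mul(1177, Add(583, Add(Rational(124, 183), Rational(746, 707)))) = Mul(1177, Add(583, Rational(224186, 129381))) = Mul(1177, Rational(75653309, 129381)) = Rational(89043944693, 129381)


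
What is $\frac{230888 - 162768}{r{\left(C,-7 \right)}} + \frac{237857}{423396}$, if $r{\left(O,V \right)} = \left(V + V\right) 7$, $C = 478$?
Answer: $- \frac{14409212767}{20746404} \approx -694.54$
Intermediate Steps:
$r{\left(O,V \right)} = 14 V$ ($r{\left(O,V \right)} = 2 V 7 = 14 V$)
$\frac{230888 - 162768}{r{\left(C,-7 \right)}} + \frac{237857}{423396} = \frac{230888 - 162768}{14 \left(-7\right)} + \frac{237857}{423396} = \frac{68120}{-98} + 237857 \cdot \frac{1}{423396} = 68120 \left(- \frac{1}{98}\right) + \frac{237857}{423396} = - \frac{34060}{49} + \frac{237857}{423396} = - \frac{14409212767}{20746404}$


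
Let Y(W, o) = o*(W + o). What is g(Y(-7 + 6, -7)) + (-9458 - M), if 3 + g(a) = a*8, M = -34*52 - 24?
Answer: -7221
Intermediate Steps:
M = -1792 (M = -1768 - 24 = -1792)
g(a) = -3 + 8*a (g(a) = -3 + a*8 = -3 + 8*a)
g(Y(-7 + 6, -7)) + (-9458 - M) = (-3 + 8*(-7*((-7 + 6) - 7))) + (-9458 - 1*(-1792)) = (-3 + 8*(-7*(-1 - 7))) + (-9458 + 1792) = (-3 + 8*(-7*(-8))) - 7666 = (-3 + 8*56) - 7666 = (-3 + 448) - 7666 = 445 - 7666 = -7221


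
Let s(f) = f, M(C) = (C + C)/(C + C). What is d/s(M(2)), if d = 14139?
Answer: 14139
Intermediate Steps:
M(C) = 1 (M(C) = (2*C)/((2*C)) = (2*C)*(1/(2*C)) = 1)
d/s(M(2)) = 14139/1 = 14139*1 = 14139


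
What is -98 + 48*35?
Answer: 1582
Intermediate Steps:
-98 + 48*35 = -98 + 1680 = 1582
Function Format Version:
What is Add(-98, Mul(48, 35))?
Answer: 1582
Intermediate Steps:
Add(-98, Mul(48, 35)) = Add(-98, 1680) = 1582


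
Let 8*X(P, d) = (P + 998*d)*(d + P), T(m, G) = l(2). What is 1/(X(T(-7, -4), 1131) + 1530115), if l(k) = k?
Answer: 2/322775835 ≈ 6.1963e-9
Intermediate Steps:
T(m, G) = 2
X(P, d) = (P + d)*(P + 998*d)/8 (X(P, d) = ((P + 998*d)*(d + P))/8 = ((P + 998*d)*(P + d))/8 = ((P + d)*(P + 998*d))/8 = (P + d)*(P + 998*d)/8)
1/(X(T(-7, -4), 1131) + 1530115) = 1/(((⅛)*2² + (499/4)*1131² + (999/8)*2*1131) + 1530115) = 1/(((⅛)*4 + (499/4)*1279161 + 1129869/4) + 1530115) = 1/((½ + 638301339/4 + 1129869/4) + 1530115) = 1/(319715605/2 + 1530115) = 1/(322775835/2) = 2/322775835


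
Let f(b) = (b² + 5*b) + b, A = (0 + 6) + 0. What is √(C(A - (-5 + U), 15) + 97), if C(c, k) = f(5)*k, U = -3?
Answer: √922 ≈ 30.364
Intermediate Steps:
A = 6 (A = 6 + 0 = 6)
f(b) = b² + 6*b
C(c, k) = 55*k (C(c, k) = (5*(6 + 5))*k = (5*11)*k = 55*k)
√(C(A - (-5 + U), 15) + 97) = √(55*15 + 97) = √(825 + 97) = √922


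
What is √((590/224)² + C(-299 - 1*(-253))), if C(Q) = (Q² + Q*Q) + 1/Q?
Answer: √28128496001/2576 ≈ 65.107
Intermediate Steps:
C(Q) = 1/Q + 2*Q² (C(Q) = (Q² + Q²) + 1/Q = 2*Q² + 1/Q = 1/Q + 2*Q²)
√((590/224)² + C(-299 - 1*(-253))) = √((590/224)² + (1 + 2*(-299 - 1*(-253))³)/(-299 - 1*(-253))) = √((590*(1/224))² + (1 + 2*(-299 + 253)³)/(-299 + 253)) = √((295/112)² + (1 + 2*(-46)³)/(-46)) = √(87025/12544 - (1 + 2*(-97336))/46) = √(87025/12544 - (1 - 194672)/46) = √(87025/12544 - 1/46*(-194671)) = √(87025/12544 + 194671/46) = √(1222978087/288512) = √28128496001/2576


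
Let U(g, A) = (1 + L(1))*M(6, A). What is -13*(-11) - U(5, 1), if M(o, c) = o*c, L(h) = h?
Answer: 131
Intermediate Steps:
M(o, c) = c*o
U(g, A) = 12*A (U(g, A) = (1 + 1)*(A*6) = 2*(6*A) = 12*A)
-13*(-11) - U(5, 1) = -13*(-11) - 12 = 143 - 1*12 = 143 - 12 = 131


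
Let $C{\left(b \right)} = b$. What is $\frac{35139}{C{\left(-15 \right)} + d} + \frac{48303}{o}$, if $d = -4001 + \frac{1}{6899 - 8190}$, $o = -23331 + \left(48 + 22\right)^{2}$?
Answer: $- \frac{362182215530}{31852804389} \approx -11.37$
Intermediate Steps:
$o = -18431$ ($o = -23331 + 70^{2} = -23331 + 4900 = -18431$)
$d = - \frac{5165292}{1291}$ ($d = -4001 + \frac{1}{-1291} = -4001 - \frac{1}{1291} = - \frac{5165292}{1291} \approx -4001.0$)
$\frac{35139}{C{\left(-15 \right)} + d} + \frac{48303}{o} = \frac{35139}{-15 - \frac{5165292}{1291}} + \frac{48303}{-18431} = \frac{35139}{- \frac{5184657}{1291}} + 48303 \left(- \frac{1}{18431}\right) = 35139 \left(- \frac{1291}{5184657}\right) - \frac{48303}{18431} = - \frac{15121483}{1728219} - \frac{48303}{18431} = - \frac{362182215530}{31852804389}$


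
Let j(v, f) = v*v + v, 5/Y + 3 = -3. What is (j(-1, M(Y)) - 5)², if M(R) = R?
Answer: 25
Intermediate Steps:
Y = -⅚ (Y = 5/(-3 - 3) = 5/(-6) = 5*(-⅙) = -⅚ ≈ -0.83333)
j(v, f) = v + v² (j(v, f) = v² + v = v + v²)
(j(-1, M(Y)) - 5)² = (-(1 - 1) - 5)² = (-1*0 - 5)² = (0 - 5)² = (-5)² = 25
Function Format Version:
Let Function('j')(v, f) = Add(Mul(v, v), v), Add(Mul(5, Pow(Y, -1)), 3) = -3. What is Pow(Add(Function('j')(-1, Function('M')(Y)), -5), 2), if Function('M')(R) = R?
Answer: 25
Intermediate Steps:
Y = Rational(-5, 6) (Y = Mul(5, Pow(Add(-3, -3), -1)) = Mul(5, Pow(-6, -1)) = Mul(5, Rational(-1, 6)) = Rational(-5, 6) ≈ -0.83333)
Function('j')(v, f) = Add(v, Pow(v, 2)) (Function('j')(v, f) = Add(Pow(v, 2), v) = Add(v, Pow(v, 2)))
Pow(Add(Function('j')(-1, Function('M')(Y)), -5), 2) = Pow(Add(Mul(-1, Add(1, -1)), -5), 2) = Pow(Add(Mul(-1, 0), -5), 2) = Pow(Add(0, -5), 2) = Pow(-5, 2) = 25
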